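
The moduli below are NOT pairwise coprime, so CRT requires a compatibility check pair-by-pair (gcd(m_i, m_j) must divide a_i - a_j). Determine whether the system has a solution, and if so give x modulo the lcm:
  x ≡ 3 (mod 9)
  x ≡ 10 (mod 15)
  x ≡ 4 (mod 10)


Moduli 9, 15, 10 are not pairwise coprime, so CRT works modulo lcm(m_i) when all pairwise compatibility conditions hold.
Pairwise compatibility: gcd(m_i, m_j) must divide a_i - a_j for every pair.
Merge one congruence at a time:
  Start: x ≡ 3 (mod 9).
  Combine with x ≡ 10 (mod 15): gcd(9, 15) = 3, and 10 - 3 = 7 is NOT divisible by 3.
    ⇒ system is inconsistent (no integer solution).

No solution (the system is inconsistent).


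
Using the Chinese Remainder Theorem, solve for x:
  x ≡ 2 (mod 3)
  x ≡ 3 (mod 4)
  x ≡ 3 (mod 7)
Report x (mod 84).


Moduli 3, 4, 7 are pairwise coprime; by CRT there is a unique solution modulo M = 3 · 4 · 7 = 84.
Solve pairwise, accumulating the modulus:
  Start with x ≡ 2 (mod 3).
  Combine with x ≡ 3 (mod 4): since gcd(3, 4) = 1, we get a unique residue mod 12.
    Write x = 2 + 3·t and substitute into x ≡ 3 (mod 4): 3·t ≡ 3 − 2 = 1 (mod 4).
    The inverse of 3 mod 4 is 3 (since 3·3 = 9 = 2·4 + 1), so t ≡ 3·1 = 3 ≡ 3 (mod 4).
    Then x = 2 + 3·3 = 11, valid modulo lcm(3, 4) = 12: x ≡ 11 (mod 12).
  Combine with x ≡ 3 (mod 7): since gcd(12, 7) = 1, we get a unique residue mod 84.
    Write x = 11 + 12·t and substitute into x ≡ 3 (mod 7): 12·t ≡ 3 − 11 = -8 (mod 7).
    Reduce coefficients mod 7: 5·t ≡ 6 (mod 7).
    The inverse of 5 mod 7 is 3 (since 5·3 = 15 = 2·7 + 1), so t ≡ 3·6 = 18 ≡ 4 (mod 7).
    Then x = 11 + 12·4 = 59, valid modulo lcm(12, 7) = 84: x ≡ 59 (mod 84).
Verify: 59 mod 3 = 2 ✓, 59 mod 4 = 3 ✓, 59 mod 7 = 3 ✓.

x ≡ 59 (mod 84).


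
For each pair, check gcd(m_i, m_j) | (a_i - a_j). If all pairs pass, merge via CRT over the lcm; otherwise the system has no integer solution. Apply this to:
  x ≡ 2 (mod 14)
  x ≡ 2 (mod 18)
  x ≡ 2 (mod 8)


Moduli 14, 18, 8 are not pairwise coprime, so CRT works modulo lcm(m_i) when all pairwise compatibility conditions hold.
Pairwise compatibility: gcd(m_i, m_j) must divide a_i - a_j for every pair.
Merge one congruence at a time:
  Start: x ≡ 2 (mod 14).
  Combine with x ≡ 2 (mod 18): gcd(14, 18) = 2; 2 - 2 = 0, which IS divisible by 2, so compatible.
    Write x = 2 + 14·t and substitute into x ≡ 2 (mod 18): 14·t ≡ 2 − 2 = 0 (mod 18).
    Divide the congruence (and modulus) by g = 2: 7·t ≡ 0 (mod 9).
    The inverse of 7 mod 9 is 4 (since 7·4 = 28 = 3·9 + 1), so t ≡ 4·0 = 0 ≡ 0 (mod 9).
    Then x = 2 + 14·0 = 2, valid modulo lcm(14, 18) = 126: x ≡ 2 (mod 126).
  Combine with x ≡ 2 (mod 8): gcd(126, 8) = 2; 2 - 2 = 0, which IS divisible by 2, so compatible.
    Write x = 2 + 126·t and substitute into x ≡ 2 (mod 8): 126·t ≡ 2 − 2 = 0 (mod 8).
    Divide the congruence (and modulus) by g = 2: 63·t ≡ 0 (mod 4).
    Reduce coefficients mod 4: 3·t ≡ 0 (mod 4).
    The inverse of 3 mod 4 is 3 (since 3·3 = 9 = 2·4 + 1), so t ≡ 3·0 = 0 ≡ 0 (mod 4).
    Then x = 2 + 126·0 = 2, valid modulo lcm(126, 8) = 504: x ≡ 2 (mod 504).
Verify: 2 mod 14 = 2, 2 mod 18 = 2, 2 mod 8 = 2.

x ≡ 2 (mod 504).


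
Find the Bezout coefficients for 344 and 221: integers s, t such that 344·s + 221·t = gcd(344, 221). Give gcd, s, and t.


Euclidean algorithm on (344, 221) — divide until remainder is 0:
  344 = 1 · 221 + 123
  221 = 1 · 123 + 98
  123 = 1 · 98 + 25
  98 = 3 · 25 + 23
  25 = 1 · 23 + 2
  23 = 11 · 2 + 1
  2 = 2 · 1 + 0
gcd(344, 221) = 1.
Track Bezout coefficients alongside the remainders: start with r₀ = 344 = a·1 + b·0 (s = 1, t = 0) and r₁ = 221 = a·0 + b·1 (s = 0, t = 1); each new remainder r_{k+1} = r_{k-1} − q_k·r_k inherits s_{k+1} = s_{k-1} − q_k·s_k, t_{k+1} = t_{k-1} − q_k·t_k, so r_k = a·s_k + b·t_k at every step:
  q = 1: r = 123, s = 1 − 1·0 = 1, t = 0 − 1·1 = -1  (check: 344·1 + 221·(-1) = 123)
  q = 1: r = 98, s = 0 − 1·1 = -1, t = 1 − 1·(-1) = 2  (check: 344·(-1) + 221·2 = 98)
  q = 1: r = 25, s = 1 − 1·(-1) = 2, t = -1 − 1·2 = -3  (check: 344·2 + 221·(-3) = 25)
  q = 3: r = 23, s = -1 − 3·2 = -7, t = 2 − 3·(-3) = 11  (check: 344·(-7) + 221·11 = 23)
  q = 1: r = 2, s = 2 − 1·(-7) = 9, t = -3 − 1·11 = -14  (check: 344·9 + 221·(-14) = 2)
  q = 11: r = 1, s = -7 − 11·9 = -106, t = 11 − 11·(-14) = 165  (check: 344·(-106) + 221·165 = 1)
The row with r = 1 (the gcd) gives the Bezout coefficients s = -106, t = 165.
Result: 344 · (-106) + 221 · (165) = 1.

gcd(344, 221) = 1; s = -106, t = 165 (check: 344·(-106) + 221·165 = 1).


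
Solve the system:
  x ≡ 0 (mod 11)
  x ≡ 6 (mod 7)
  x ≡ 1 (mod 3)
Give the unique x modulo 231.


Moduli 11, 7, 3 are pairwise coprime; by CRT there is a unique solution modulo M = 11 · 7 · 3 = 231.
Solve pairwise, accumulating the modulus:
  Start with x ≡ 0 (mod 11).
  Combine with x ≡ 6 (mod 7): since gcd(11, 7) = 1, we get a unique residue mod 77.
    Write x = 0 + 11·t and substitute into x ≡ 6 (mod 7): 11·t ≡ 6 − 0 = 6 (mod 7).
    Reduce coefficients mod 7: 4·t ≡ 6 (mod 7).
    The inverse of 4 mod 7 is 2 (since 4·2 = 8 = 1·7 + 1), so t ≡ 2·6 = 12 ≡ 5 (mod 7).
    Then x = 0 + 11·5 = 55, valid modulo lcm(11, 7) = 77: x ≡ 55 (mod 77).
  Combine with x ≡ 1 (mod 3): since gcd(77, 3) = 1, we get a unique residue mod 231.
    Write x = 55 + 77·t and substitute into x ≡ 1 (mod 3): 77·t ≡ 1 − 55 = -54 (mod 3).
    Reduce coefficients mod 3: 2·t ≡ 0 (mod 3).
    The inverse of 2 mod 3 is 2 (since 2·2 = 4 = 1·3 + 1), so t ≡ 2·0 = 0 ≡ 0 (mod 3).
    Then x = 55 + 77·0 = 55, valid modulo lcm(77, 3) = 231: x ≡ 55 (mod 231).
Verify: 55 mod 11 = 0 ✓, 55 mod 7 = 6 ✓, 55 mod 3 = 1 ✓.

x ≡ 55 (mod 231).


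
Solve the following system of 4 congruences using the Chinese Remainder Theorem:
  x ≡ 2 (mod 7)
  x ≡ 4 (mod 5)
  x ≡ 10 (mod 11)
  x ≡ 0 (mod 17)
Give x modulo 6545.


Product of moduli M = 7 · 5 · 11 · 17 = 6545.
Merge one congruence at a time:
  Start: x ≡ 2 (mod 7).
  Combine with x ≡ 4 (mod 5); new modulus lcm = 35.
    Write x = 2 + 7·t and substitute into x ≡ 4 (mod 5): 7·t ≡ 4 − 2 = 2 (mod 5).
    Reduce coefficients mod 5: 2·t ≡ 2 (mod 5).
    The inverse of 2 mod 5 is 3 (since 2·3 = 6 = 1·5 + 1), so t ≡ 3·2 = 6 ≡ 1 (mod 5).
    Then x = 2 + 7·1 = 9, valid modulo lcm(7, 5) = 35: x ≡ 9 (mod 35).
  Combine with x ≡ 10 (mod 11); new modulus lcm = 385.
    Write x = 9 + 35·t and substitute into x ≡ 10 (mod 11): 35·t ≡ 10 − 9 = 1 (mod 11).
    Reduce coefficients mod 11: 2·t ≡ 1 (mod 11).
    The inverse of 2 mod 11 is 6 (since 2·6 = 12 = 1·11 + 1), so t ≡ 6·1 = 6 ≡ 6 (mod 11).
    Then x = 9 + 35·6 = 219, valid modulo lcm(35, 11) = 385: x ≡ 219 (mod 385).
  Combine with x ≡ 0 (mod 17); new modulus lcm = 6545.
    Write x = 219 + 385·t and substitute into x ≡ 0 (mod 17): 385·t ≡ 0 − 219 = -219 (mod 17).
    Reduce coefficients mod 17: 11·t ≡ 2 (mod 17).
    The inverse of 11 mod 17 is 14 (since 11·14 = 154 = 9·17 + 1), so t ≡ 14·2 = 28 ≡ 11 (mod 17).
    Then x = 219 + 385·11 = 4454, valid modulo lcm(385, 17) = 6545: x ≡ 4454 (mod 6545).
Verify against each original: 4454 mod 7 = 2, 4454 mod 5 = 4, 4454 mod 11 = 10, 4454 mod 17 = 0.

x ≡ 4454 (mod 6545).


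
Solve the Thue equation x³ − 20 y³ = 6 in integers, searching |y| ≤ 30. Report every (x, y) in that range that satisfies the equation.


The equation is x³ - 20y³ = 6. For fixed y, x³ = 20·y³ + 6, so a solution requires the RHS to be a perfect cube.
Strategy: iterate y from -30 to 30, compute RHS = 20·y³ + 6, and check whether it is a (positive or negative) perfect cube.
Check small values of y:
  y = 0: RHS = 6 is not a perfect cube.
  y = 1: RHS = 26 is not a perfect cube.
  y = -1: RHS = -14 is not a perfect cube.
  y = 2: RHS = 166 is not a perfect cube.
  y = -2: RHS = -154 is not a perfect cube.
  y = 3: RHS = 546 is not a perfect cube.
  y = -3: RHS = -534 is not a perfect cube.
Continuing the search up to |y| = 30 finds no solutions either.
No (x, y) in the scanned range satisfies the equation.

No integer solutions with |y| ≤ 30.


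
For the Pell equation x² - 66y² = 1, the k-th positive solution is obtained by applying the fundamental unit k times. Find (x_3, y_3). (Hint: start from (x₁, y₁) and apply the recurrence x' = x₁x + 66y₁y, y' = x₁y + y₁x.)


Step 1: Find the fundamental solution (x₁, y₁) of x² - 66y² = 1.
  Expand √66 as a continued fraction. a₀ = ⌊√66⌋ = 8; iterate m_{k+1} = d_k·a_k − m_k, d_{k+1} = (66 − m_{k+1}²)/d_k, a_{k+1} = ⌊(a₀ + m_{k+1})/d_{k+1}⌋ (starting m₀ = 0, d₀ = 1), with convergents p_k = a_k·p_{k-1} + p_{k-2}, q_k = a_k·q_{k-1} + q_{k-2} (p₋₁ = 1, q₋₁ = 0):
  k = 0: a₀ = 8; p₀/q₀ = 8/1; p₀² − 66·q₀² = 64 − 66 = -2.
  k = 1: m = 8, d = 2, a = ⌊(8 + 8)/2⌋ = 8; p/q = (8·8 + 1)/(8·1 + 0) = 65/8; p² − 66·q² = 4225 − 4224 = 1.
  The first convergent with p² − 66·q² = 1 gives the fundamental solution (x₁, y₁) = (65, 8).
Step 2: Apply the recurrence (x_{n+1}, y_{n+1}) = (x₁x_n + 66y₁y_n, x₁y_n + y₁x_n) repeatedly.
  From (x_1, y_1) = (65, 8): x_2 = 65·65 + 66·8·8 = 8449; y_2 = 65·8 + 8·65 = 1040.
  From (x_2, y_2) = (8449, 1040): x_3 = 65·8449 + 66·8·1040 = 1098305; y_3 = 65·1040 + 8·8449 = 135192.
Step 3: Verify x_3² - 66·y_3² = 1206273873025 - 1206273873024 = 1 (should be 1). ✓

(x_1, y_1) = (65, 8); (x_3, y_3) = (1098305, 135192).


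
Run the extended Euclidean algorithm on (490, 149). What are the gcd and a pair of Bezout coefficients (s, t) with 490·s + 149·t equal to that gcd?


Euclidean algorithm on (490, 149) — divide until remainder is 0:
  490 = 3 · 149 + 43
  149 = 3 · 43 + 20
  43 = 2 · 20 + 3
  20 = 6 · 3 + 2
  3 = 1 · 2 + 1
  2 = 2 · 1 + 0
gcd(490, 149) = 1.
Track Bezout coefficients alongside the remainders: start with r₀ = 490 = a·1 + b·0 (s = 1, t = 0) and r₁ = 149 = a·0 + b·1 (s = 0, t = 1); each new remainder r_{k+1} = r_{k-1} − q_k·r_k inherits s_{k+1} = s_{k-1} − q_k·s_k, t_{k+1} = t_{k-1} − q_k·t_k, so r_k = a·s_k + b·t_k at every step:
  q = 3: r = 43, s = 1 − 3·0 = 1, t = 0 − 3·1 = -3  (check: 490·1 + 149·(-3) = 43)
  q = 3: r = 20, s = 0 − 3·1 = -3, t = 1 − 3·(-3) = 10  (check: 490·(-3) + 149·10 = 20)
  q = 2: r = 3, s = 1 − 2·(-3) = 7, t = -3 − 2·10 = -23  (check: 490·7 + 149·(-23) = 3)
  q = 6: r = 2, s = -3 − 6·7 = -45, t = 10 − 6·(-23) = 148  (check: 490·(-45) + 149·148 = 2)
  q = 1: r = 1, s = 7 − 1·(-45) = 52, t = -23 − 1·148 = -171  (check: 490·52 + 149·(-171) = 1)
The row with r = 1 (the gcd) gives the Bezout coefficients s = 52, t = -171.
Result: 490 · (52) + 149 · (-171) = 1.

gcd(490, 149) = 1; s = 52, t = -171 (check: 490·52 + 149·(-171) = 1).


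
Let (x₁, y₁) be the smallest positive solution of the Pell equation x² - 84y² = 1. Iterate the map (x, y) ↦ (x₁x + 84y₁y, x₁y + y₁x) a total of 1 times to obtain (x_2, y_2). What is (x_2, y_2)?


Step 1: Find the fundamental solution (x₁, y₁) of x² - 84y² = 1.
  Expand √84 as a continued fraction. a₀ = ⌊√84⌋ = 9; iterate m_{k+1} = d_k·a_k − m_k, d_{k+1} = (84 − m_{k+1}²)/d_k, a_{k+1} = ⌊(a₀ + m_{k+1})/d_{k+1}⌋ (starting m₀ = 0, d₀ = 1), with convergents p_k = a_k·p_{k-1} + p_{k-2}, q_k = a_k·q_{k-1} + q_{k-2} (p₋₁ = 1, q₋₁ = 0):
  k = 0: a₀ = 9; p₀/q₀ = 9/1; p₀² − 84·q₀² = 81 − 84 = -3.
  k = 1: m = 9, d = 3, a = ⌊(9 + 9)/3⌋ = 6; p/q = (6·9 + 1)/(6·1 + 0) = 55/6; p² − 84·q² = 3025 − 3024 = 1.
  The first convergent with p² − 84·q² = 1 gives the fundamental solution (x₁, y₁) = (55, 6).
Step 2: Apply the recurrence (x_{n+1}, y_{n+1}) = (x₁x_n + 84y₁y_n, x₁y_n + y₁x_n) repeatedly.
  From (x_1, y_1) = (55, 6): x_2 = 55·55 + 84·6·6 = 6049; y_2 = 55·6 + 6·55 = 660.
Step 3: Verify x_2² - 84·y_2² = 36590401 - 36590400 = 1 (should be 1). ✓

(x_1, y_1) = (55, 6); (x_2, y_2) = (6049, 660).


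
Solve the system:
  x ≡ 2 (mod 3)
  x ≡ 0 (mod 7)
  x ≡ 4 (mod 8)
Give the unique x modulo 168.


Moduli 3, 7, 8 are pairwise coprime; by CRT there is a unique solution modulo M = 3 · 7 · 8 = 168.
Solve pairwise, accumulating the modulus:
  Start with x ≡ 2 (mod 3).
  Combine with x ≡ 0 (mod 7): since gcd(3, 7) = 1, we get a unique residue mod 21.
    Write x = 2 + 3·t and substitute into x ≡ 0 (mod 7): 3·t ≡ 0 − 2 = -2 (mod 7).
    Reduce coefficients mod 7: 3·t ≡ 5 (mod 7).
    The inverse of 3 mod 7 is 5 (since 3·5 = 15 = 2·7 + 1), so t ≡ 5·5 = 25 ≡ 4 (mod 7).
    Then x = 2 + 3·4 = 14, valid modulo lcm(3, 7) = 21: x ≡ 14 (mod 21).
  Combine with x ≡ 4 (mod 8): since gcd(21, 8) = 1, we get a unique residue mod 168.
    Write x = 14 + 21·t and substitute into x ≡ 4 (mod 8): 21·t ≡ 4 − 14 = -10 (mod 8).
    Reduce coefficients mod 8: 5·t ≡ 6 (mod 8).
    The inverse of 5 mod 8 is 5 (since 5·5 = 25 = 3·8 + 1), so t ≡ 5·6 = 30 ≡ 6 (mod 8).
    Then x = 14 + 21·6 = 140, valid modulo lcm(21, 8) = 168: x ≡ 140 (mod 168).
Verify: 140 mod 3 = 2 ✓, 140 mod 7 = 0 ✓, 140 mod 8 = 4 ✓.

x ≡ 140 (mod 168).


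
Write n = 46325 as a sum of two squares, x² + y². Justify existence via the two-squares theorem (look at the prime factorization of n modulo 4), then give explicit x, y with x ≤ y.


Step 1: Factor n = 46325 = 5^2 · 17 · 109.
Step 2: Check the mod-4 condition on each prime factor: 5 ≡ 1 (mod 4), exponent 2; 17 ≡ 1 (mod 4), exponent 1; 109 ≡ 1 (mod 4), exponent 1.
All primes ≡ 3 (mod 4) appear to even exponent (or don't appear), so by the two-squares theorem n IS expressible as a sum of two squares.
Step 3: Build a representation. Group n = k² · m with k = 5 and m = 17 · 109 = 1853 (a product of primes ≡ 1 (mod 4)); a representation of m scales to one of n via (k·x)² + (k·y)² = k²(x² + y²). Each prime p ≡ 1 (mod 4) is itself a sum of two squares; find a² by testing p − a² for a perfect square:
  17: 17 − 1² = 16 = 4² ⇒ 17 = 1² + 4².
  109: 109 − 1² = 108, 109 − 2² = 105, 109 − 3² = 100 = 10² ⇒ 109 = 3² + 10².
  Combine using the Brahmagupta–Fibonacci identity (a² + b²)(c² + d²) = (ac − bd)² + (ad + bc)² = (ac + bd)² + (ad − bc)²:
  17 · 109 = 1853: from (1² + 4²)(3² + 10²), take (1·3 − 4·10, 1·10 + 4·3) = (3 − 40, 10 + 12) = (-37, 22); dropping signs (only squares matter) gives (37, 22); check 37² + 22² = 1369 + 484 = 1853 ✓.
  Scale by k = 5: (5·37, 5·22) = (185, 110).
Step 4: Order so x ≤ y and verify: 110² + 185² = 12100 + 34225 = 46325 = n. ✓

n = 46325 = 110² + 185² (one valid representation with x ≤ y).


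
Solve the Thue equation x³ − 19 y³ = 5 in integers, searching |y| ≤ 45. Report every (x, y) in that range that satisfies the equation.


The equation is x³ - 19y³ = 5. For fixed y, x³ = 19·y³ + 5, so a solution requires the RHS to be a perfect cube.
Strategy: iterate y from -45 to 45, compute RHS = 19·y³ + 5, and check whether it is a (positive or negative) perfect cube.
Check small values of y:
  y = 0: RHS = 5 is not a perfect cube.
  y = 1: RHS = 24 is not a perfect cube.
  y = -1: RHS = -14 is not a perfect cube.
  y = 2: RHS = 157 is not a perfect cube.
  y = -2: RHS = -147 is not a perfect cube.
  y = 3: RHS = 518 is not a perfect cube.
  y = -3: RHS = -508 is not a perfect cube.
Continuing the search up to |y| = 45 finds no solutions either.
No (x, y) in the scanned range satisfies the equation.

No integer solutions with |y| ≤ 45.


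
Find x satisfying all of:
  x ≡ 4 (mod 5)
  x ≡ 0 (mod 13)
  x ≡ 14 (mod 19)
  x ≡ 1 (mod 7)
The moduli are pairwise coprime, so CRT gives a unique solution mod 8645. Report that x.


Product of moduli M = 5 · 13 · 19 · 7 = 8645.
Merge one congruence at a time:
  Start: x ≡ 4 (mod 5).
  Combine with x ≡ 0 (mod 13); new modulus lcm = 65.
    Write x = 4 + 5·t and substitute into x ≡ 0 (mod 13): 5·t ≡ 0 − 4 = -4 (mod 13).
    Reduce coefficients mod 13: 5·t ≡ 9 (mod 13).
    The inverse of 5 mod 13 is 8 (since 5·8 = 40 = 3·13 + 1), so t ≡ 8·9 = 72 ≡ 7 (mod 13).
    Then x = 4 + 5·7 = 39, valid modulo lcm(5, 13) = 65: x ≡ 39 (mod 65).
  Combine with x ≡ 14 (mod 19); new modulus lcm = 1235.
    Write x = 39 + 65·t and substitute into x ≡ 14 (mod 19): 65·t ≡ 14 − 39 = -25 (mod 19).
    Reduce coefficients mod 19: 8·t ≡ 13 (mod 19).
    The inverse of 8 mod 19 is 12 (since 8·12 = 96 = 5·19 + 1), so t ≡ 12·13 = 156 ≡ 4 (mod 19).
    Then x = 39 + 65·4 = 299, valid modulo lcm(65, 19) = 1235: x ≡ 299 (mod 1235).
  Combine with x ≡ 1 (mod 7); new modulus lcm = 8645.
    Write x = 299 + 1235·t and substitute into x ≡ 1 (mod 7): 1235·t ≡ 1 − 299 = -298 (mod 7).
    Reduce coefficients mod 7: 3·t ≡ 3 (mod 7).
    The inverse of 3 mod 7 is 5 (since 3·5 = 15 = 2·7 + 1), so t ≡ 5·3 = 15 ≡ 1 (mod 7).
    Then x = 299 + 1235·1 = 1534, valid modulo lcm(1235, 7) = 8645: x ≡ 1534 (mod 8645).
Verify against each original: 1534 mod 5 = 4, 1534 mod 13 = 0, 1534 mod 19 = 14, 1534 mod 7 = 1.

x ≡ 1534 (mod 8645).


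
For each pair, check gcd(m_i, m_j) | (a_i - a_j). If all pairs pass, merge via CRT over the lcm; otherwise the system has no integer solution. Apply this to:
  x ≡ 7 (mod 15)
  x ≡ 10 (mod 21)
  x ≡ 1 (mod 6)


Moduli 15, 21, 6 are not pairwise coprime, so CRT works modulo lcm(m_i) when all pairwise compatibility conditions hold.
Pairwise compatibility: gcd(m_i, m_j) must divide a_i - a_j for every pair.
Merge one congruence at a time:
  Start: x ≡ 7 (mod 15).
  Combine with x ≡ 10 (mod 21): gcd(15, 21) = 3; 10 - 7 = 3, which IS divisible by 3, so compatible.
    Write x = 7 + 15·t and substitute into x ≡ 10 (mod 21): 15·t ≡ 10 − 7 = 3 (mod 21).
    Divide the congruence (and modulus) by g = 3: 5·t ≡ 1 (mod 7).
    The inverse of 5 mod 7 is 3 (since 5·3 = 15 = 2·7 + 1), so t ≡ 3·1 = 3 ≡ 3 (mod 7).
    Then x = 7 + 15·3 = 52, valid modulo lcm(15, 21) = 105: x ≡ 52 (mod 105).
  Combine with x ≡ 1 (mod 6): gcd(105, 6) = 3; 1 - 52 = -51, which IS divisible by 3, so compatible.
    Write x = 52 + 105·t and substitute into x ≡ 1 (mod 6): 105·t ≡ 1 − 52 = -51 (mod 6).
    Divide the congruence (and modulus) by g = 3: 35·t ≡ -17 (mod 2).
    Reduce coefficients mod 2: 1·t ≡ 1 (mod 2).
    So t ≡ 1 (mod 2).
    Then x = 52 + 105·1 = 157, valid modulo lcm(105, 6) = 210: x ≡ 157 (mod 210).
Verify: 157 mod 15 = 7, 157 mod 21 = 10, 157 mod 6 = 1.

x ≡ 157 (mod 210).


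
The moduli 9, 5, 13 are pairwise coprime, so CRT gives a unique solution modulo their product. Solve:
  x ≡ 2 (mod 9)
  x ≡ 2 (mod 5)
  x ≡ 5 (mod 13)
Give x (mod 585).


Moduli 9, 5, 13 are pairwise coprime; by CRT there is a unique solution modulo M = 9 · 5 · 13 = 585.
Solve pairwise, accumulating the modulus:
  Start with x ≡ 2 (mod 9).
  Combine with x ≡ 2 (mod 5): since gcd(9, 5) = 1, we get a unique residue mod 45.
    Write x = 2 + 9·t and substitute into x ≡ 2 (mod 5): 9·t ≡ 2 − 2 = 0 (mod 5).
    Reduce coefficients mod 5: 4·t ≡ 0 (mod 5).
    The inverse of 4 mod 5 is 4 (since 4·4 = 16 = 3·5 + 1), so t ≡ 4·0 = 0 ≡ 0 (mod 5).
    Then x = 2 + 9·0 = 2, valid modulo lcm(9, 5) = 45: x ≡ 2 (mod 45).
  Combine with x ≡ 5 (mod 13): since gcd(45, 13) = 1, we get a unique residue mod 585.
    Write x = 2 + 45·t and substitute into x ≡ 5 (mod 13): 45·t ≡ 5 − 2 = 3 (mod 13).
    Reduce coefficients mod 13: 6·t ≡ 3 (mod 13).
    The inverse of 6 mod 13 is 11 (since 6·11 = 66 = 5·13 + 1), so t ≡ 11·3 = 33 ≡ 7 (mod 13).
    Then x = 2 + 45·7 = 317, valid modulo lcm(45, 13) = 585: x ≡ 317 (mod 585).
Verify: 317 mod 9 = 2 ✓, 317 mod 5 = 2 ✓, 317 mod 13 = 5 ✓.

x ≡ 317 (mod 585).


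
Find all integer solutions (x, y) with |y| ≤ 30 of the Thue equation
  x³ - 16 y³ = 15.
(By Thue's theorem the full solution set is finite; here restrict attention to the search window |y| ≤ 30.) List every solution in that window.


The equation is x³ - 16y³ = 15. For fixed y, x³ = 16·y³ + 15, so a solution requires the RHS to be a perfect cube.
Strategy: iterate y from -30 to 30, compute RHS = 16·y³ + 15, and check whether it is a (positive or negative) perfect cube.
Check small values of y:
  y = 0: RHS = 15 is not a perfect cube.
  y = 1: RHS = 31 is not a perfect cube.
  y = -1: RHS = -1 = (-1)³ ⇒ x = -1 works.
  y = 2: RHS = 143 is not a perfect cube.
  y = -2: RHS = -113 is not a perfect cube.
  y = 3: RHS = 447 is not a perfect cube.
  y = -3: RHS = -417 is not a perfect cube.
Continuing the search up to |y| = 30 finds no further solutions beyond those listed.
Collected solutions: (-1, -1).

Solutions (with |y| ≤ 30): (-1, -1).


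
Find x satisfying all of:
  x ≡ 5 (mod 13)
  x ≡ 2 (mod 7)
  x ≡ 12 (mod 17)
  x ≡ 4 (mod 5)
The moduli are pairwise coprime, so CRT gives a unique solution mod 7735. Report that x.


Product of moduli M = 13 · 7 · 17 · 5 = 7735.
Merge one congruence at a time:
  Start: x ≡ 5 (mod 13).
  Combine with x ≡ 2 (mod 7); new modulus lcm = 91.
    Write x = 5 + 13·t and substitute into x ≡ 2 (mod 7): 13·t ≡ 2 − 5 = -3 (mod 7).
    Reduce coefficients mod 7: 6·t ≡ 4 (mod 7).
    The inverse of 6 mod 7 is 6 (since 6·6 = 36 = 5·7 + 1), so t ≡ 6·4 = 24 ≡ 3 (mod 7).
    Then x = 5 + 13·3 = 44, valid modulo lcm(13, 7) = 91: x ≡ 44 (mod 91).
  Combine with x ≡ 12 (mod 17); new modulus lcm = 1547.
    Write x = 44 + 91·t and substitute into x ≡ 12 (mod 17): 91·t ≡ 12 − 44 = -32 (mod 17).
    Reduce coefficients mod 17: 6·t ≡ 2 (mod 17).
    The inverse of 6 mod 17 is 3 (since 6·3 = 18 = 1·17 + 1), so t ≡ 3·2 = 6 ≡ 6 (mod 17).
    Then x = 44 + 91·6 = 590, valid modulo lcm(91, 17) = 1547: x ≡ 590 (mod 1547).
  Combine with x ≡ 4 (mod 5); new modulus lcm = 7735.
    Write x = 590 + 1547·t and substitute into x ≡ 4 (mod 5): 1547·t ≡ 4 − 590 = -586 (mod 5).
    Reduce coefficients mod 5: 2·t ≡ 4 (mod 5).
    The inverse of 2 mod 5 is 3 (since 2·3 = 6 = 1·5 + 1), so t ≡ 3·4 = 12 ≡ 2 (mod 5).
    Then x = 590 + 1547·2 = 3684, valid modulo lcm(1547, 5) = 7735: x ≡ 3684 (mod 7735).
Verify against each original: 3684 mod 13 = 5, 3684 mod 7 = 2, 3684 mod 17 = 12, 3684 mod 5 = 4.

x ≡ 3684 (mod 7735).


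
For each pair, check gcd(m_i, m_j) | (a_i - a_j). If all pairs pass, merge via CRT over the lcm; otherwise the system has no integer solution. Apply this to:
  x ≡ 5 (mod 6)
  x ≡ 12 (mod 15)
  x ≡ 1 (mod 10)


Moduli 6, 15, 10 are not pairwise coprime, so CRT works modulo lcm(m_i) when all pairwise compatibility conditions hold.
Pairwise compatibility: gcd(m_i, m_j) must divide a_i - a_j for every pair.
Merge one congruence at a time:
  Start: x ≡ 5 (mod 6).
  Combine with x ≡ 12 (mod 15): gcd(6, 15) = 3, and 12 - 5 = 7 is NOT divisible by 3.
    ⇒ system is inconsistent (no integer solution).

No solution (the system is inconsistent).


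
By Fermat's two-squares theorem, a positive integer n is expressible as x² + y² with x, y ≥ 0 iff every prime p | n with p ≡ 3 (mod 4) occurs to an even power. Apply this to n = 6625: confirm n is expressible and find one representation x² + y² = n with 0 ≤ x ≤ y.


Step 1: Factor n = 6625 = 5^3 · 53.
Step 2: Check the mod-4 condition on each prime factor: 5 ≡ 1 (mod 4), exponent 3; 53 ≡ 1 (mod 4), exponent 1.
All primes ≡ 3 (mod 4) appear to even exponent (or don't appear), so by the two-squares theorem n IS expressible as a sum of two squares.
Step 3: Build a representation. Group n = k² · m with k = 5 and m = 5 · 53 = 265 (a product of primes ≡ 1 (mod 4)); a representation of m scales to one of n via (k·x)² + (k·y)² = k²(x² + y²). Each prime p ≡ 1 (mod 4) is itself a sum of two squares; find a² by testing p − a² for a perfect square:
  5: 5 − 1² = 4 = 2² ⇒ 5 = 1² + 2².
  53: 53 − 1² = 52, 53 − 2² = 49 = 7² ⇒ 53 = 2² + 7².
  Combine using the Brahmagupta–Fibonacci identity (a² + b²)(c² + d²) = (ac − bd)² + (ad + bc)² = (ac + bd)² + (ad − bc)²:
  5 · 53 = 265: from (1² + 2²)(2² + 7²), take (1·2 − 2·7, 1·7 + 2·2) = (2 − 14, 7 + 4) = (-12, 11); dropping signs (only squares matter) gives (12, 11); check 12² + 11² = 144 + 121 = 265 ✓.
  Scale by k = 5: (5·12, 5·11) = (60, 55).
Step 4: Order so x ≤ y and verify: 55² + 60² = 3025 + 3600 = 6625 = n. ✓

n = 6625 = 55² + 60² (one valid representation with x ≤ y).


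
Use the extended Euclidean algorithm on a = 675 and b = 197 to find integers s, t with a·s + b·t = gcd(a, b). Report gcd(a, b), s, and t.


Euclidean algorithm on (675, 197) — divide until remainder is 0:
  675 = 3 · 197 + 84
  197 = 2 · 84 + 29
  84 = 2 · 29 + 26
  29 = 1 · 26 + 3
  26 = 8 · 3 + 2
  3 = 1 · 2 + 1
  2 = 2 · 1 + 0
gcd(675, 197) = 1.
Track Bezout coefficients alongside the remainders: start with r₀ = 675 = a·1 + b·0 (s = 1, t = 0) and r₁ = 197 = a·0 + b·1 (s = 0, t = 1); each new remainder r_{k+1} = r_{k-1} − q_k·r_k inherits s_{k+1} = s_{k-1} − q_k·s_k, t_{k+1} = t_{k-1} − q_k·t_k, so r_k = a·s_k + b·t_k at every step:
  q = 3: r = 84, s = 1 − 3·0 = 1, t = 0 − 3·1 = -3  (check: 675·1 + 197·(-3) = 84)
  q = 2: r = 29, s = 0 − 2·1 = -2, t = 1 − 2·(-3) = 7  (check: 675·(-2) + 197·7 = 29)
  q = 2: r = 26, s = 1 − 2·(-2) = 5, t = -3 − 2·7 = -17  (check: 675·5 + 197·(-17) = 26)
  q = 1: r = 3, s = -2 − 1·5 = -7, t = 7 − 1·(-17) = 24  (check: 675·(-7) + 197·24 = 3)
  q = 8: r = 2, s = 5 − 8·(-7) = 61, t = -17 − 8·24 = -209  (check: 675·61 + 197·(-209) = 2)
  q = 1: r = 1, s = -7 − 1·61 = -68, t = 24 − 1·(-209) = 233  (check: 675·(-68) + 197·233 = 1)
The row with r = 1 (the gcd) gives the Bezout coefficients s = -68, t = 233.
Result: 675 · (-68) + 197 · (233) = 1.

gcd(675, 197) = 1; s = -68, t = 233 (check: 675·(-68) + 197·233 = 1).


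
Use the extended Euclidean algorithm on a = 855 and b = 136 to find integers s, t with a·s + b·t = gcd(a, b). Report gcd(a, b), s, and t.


Euclidean algorithm on (855, 136) — divide until remainder is 0:
  855 = 6 · 136 + 39
  136 = 3 · 39 + 19
  39 = 2 · 19 + 1
  19 = 19 · 1 + 0
gcd(855, 136) = 1.
Track Bezout coefficients alongside the remainders: start with r₀ = 855 = a·1 + b·0 (s = 1, t = 0) and r₁ = 136 = a·0 + b·1 (s = 0, t = 1); each new remainder r_{k+1} = r_{k-1} − q_k·r_k inherits s_{k+1} = s_{k-1} − q_k·s_k, t_{k+1} = t_{k-1} − q_k·t_k, so r_k = a·s_k + b·t_k at every step:
  q = 6: r = 39, s = 1 − 6·0 = 1, t = 0 − 6·1 = -6  (check: 855·1 + 136·(-6) = 39)
  q = 3: r = 19, s = 0 − 3·1 = -3, t = 1 − 3·(-6) = 19  (check: 855·(-3) + 136·19 = 19)
  q = 2: r = 1, s = 1 − 2·(-3) = 7, t = -6 − 2·19 = -44  (check: 855·7 + 136·(-44) = 1)
The row with r = 1 (the gcd) gives the Bezout coefficients s = 7, t = -44.
Result: 855 · (7) + 136 · (-44) = 1.

gcd(855, 136) = 1; s = 7, t = -44 (check: 855·7 + 136·(-44) = 1).


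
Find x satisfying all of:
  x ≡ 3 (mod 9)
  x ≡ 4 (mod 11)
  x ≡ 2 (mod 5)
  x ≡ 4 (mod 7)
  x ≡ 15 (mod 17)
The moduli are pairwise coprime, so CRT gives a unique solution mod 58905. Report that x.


Product of moduli M = 9 · 11 · 5 · 7 · 17 = 58905.
Merge one congruence at a time:
  Start: x ≡ 3 (mod 9).
  Combine with x ≡ 4 (mod 11); new modulus lcm = 99.
    Write x = 3 + 9·t and substitute into x ≡ 4 (mod 11): 9·t ≡ 4 − 3 = 1 (mod 11).
    The inverse of 9 mod 11 is 5 (since 9·5 = 45 = 4·11 + 1), so t ≡ 5·1 = 5 ≡ 5 (mod 11).
    Then x = 3 + 9·5 = 48, valid modulo lcm(9, 11) = 99: x ≡ 48 (mod 99).
  Combine with x ≡ 2 (mod 5); new modulus lcm = 495.
    Write x = 48 + 99·t and substitute into x ≡ 2 (mod 5): 99·t ≡ 2 − 48 = -46 (mod 5).
    Reduce coefficients mod 5: 4·t ≡ 4 (mod 5).
    The inverse of 4 mod 5 is 4 (since 4·4 = 16 = 3·5 + 1), so t ≡ 4·4 = 16 ≡ 1 (mod 5).
    Then x = 48 + 99·1 = 147, valid modulo lcm(99, 5) = 495: x ≡ 147 (mod 495).
  Combine with x ≡ 4 (mod 7); new modulus lcm = 3465.
    Write x = 147 + 495·t and substitute into x ≡ 4 (mod 7): 495·t ≡ 4 − 147 = -143 (mod 7).
    Reduce coefficients mod 7: 5·t ≡ 4 (mod 7).
    The inverse of 5 mod 7 is 3 (since 5·3 = 15 = 2·7 + 1), so t ≡ 3·4 = 12 ≡ 5 (mod 7).
    Then x = 147 + 495·5 = 2622, valid modulo lcm(495, 7) = 3465: x ≡ 2622 (mod 3465).
  Combine with x ≡ 15 (mod 17); new modulus lcm = 58905.
    Write x = 2622 + 3465·t and substitute into x ≡ 15 (mod 17): 3465·t ≡ 15 − 2622 = -2607 (mod 17).
    Reduce coefficients mod 17: 14·t ≡ 11 (mod 17).
    The inverse of 14 mod 17 is 11 (since 14·11 = 154 = 9·17 + 1), so t ≡ 11·11 = 121 ≡ 2 (mod 17).
    Then x = 2622 + 3465·2 = 9552, valid modulo lcm(3465, 17) = 58905: x ≡ 9552 (mod 58905).
Verify against each original: 9552 mod 9 = 3, 9552 mod 11 = 4, 9552 mod 5 = 2, 9552 mod 7 = 4, 9552 mod 17 = 15.

x ≡ 9552 (mod 58905).


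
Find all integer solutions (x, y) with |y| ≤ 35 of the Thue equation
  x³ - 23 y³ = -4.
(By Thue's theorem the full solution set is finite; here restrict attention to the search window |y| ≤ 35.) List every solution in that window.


The equation is x³ - 23y³ = -4. For fixed y, x³ = 23·y³ − 4, so a solution requires the RHS to be a perfect cube.
Strategy: iterate y from -35 to 35, compute RHS = 23·y³ − 4, and check whether it is a (positive or negative) perfect cube.
Check small values of y:
  y = 0: RHS = -4 is not a perfect cube.
  y = 1: RHS = 19 is not a perfect cube.
  y = -1: RHS = -27 = (-3)³ ⇒ x = -3 works.
  y = 2: RHS = 180 is not a perfect cube.
  y = -2: RHS = -188 is not a perfect cube.
  y = 3: RHS = 617 is not a perfect cube.
  y = -3: RHS = -625 is not a perfect cube.
Continuing the search up to |y| = 35 finds no further solutions beyond those listed.
Collected solutions: (-3, -1).

Solutions (with |y| ≤ 35): (-3, -1).


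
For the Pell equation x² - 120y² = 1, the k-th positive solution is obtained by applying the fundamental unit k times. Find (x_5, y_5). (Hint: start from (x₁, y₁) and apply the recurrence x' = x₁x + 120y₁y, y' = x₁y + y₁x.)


Step 1: Find the fundamental solution (x₁, y₁) of x² - 120y² = 1.
  Expand √120 as a continued fraction. a₀ = ⌊√120⌋ = 10; iterate m_{k+1} = d_k·a_k − m_k, d_{k+1} = (120 − m_{k+1}²)/d_k, a_{k+1} = ⌊(a₀ + m_{k+1})/d_{k+1}⌋ (starting m₀ = 0, d₀ = 1), with convergents p_k = a_k·p_{k-1} + p_{k-2}, q_k = a_k·q_{k-1} + q_{k-2} (p₋₁ = 1, q₋₁ = 0):
  k = 0: a₀ = 10; p₀/q₀ = 10/1; p₀² − 120·q₀² = 100 − 120 = -20.
  k = 1: m = 10, d = 20, a = ⌊(10 + 10)/20⌋ = 1; p/q = (1·10 + 1)/(1·1 + 0) = 11/1; p² − 120·q² = 121 − 120 = 1.
  The first convergent with p² − 120·q² = 1 gives the fundamental solution (x₁, y₁) = (11, 1).
Step 2: Apply the recurrence (x_{n+1}, y_{n+1}) = (x₁x_n + 120y₁y_n, x₁y_n + y₁x_n) repeatedly.
  From (x_1, y_1) = (11, 1): x_2 = 11·11 + 120·1·1 = 241; y_2 = 11·1 + 1·11 = 22.
  From (x_2, y_2) = (241, 22): x_3 = 11·241 + 120·1·22 = 5291; y_3 = 11·22 + 1·241 = 483.
  From (x_3, y_3) = (5291, 483): x_4 = 11·5291 + 120·1·483 = 116161; y_4 = 11·483 + 1·5291 = 10604.
  From (x_4, y_4) = (116161, 10604): x_5 = 11·116161 + 120·1·10604 = 2550251; y_5 = 11·10604 + 1·116161 = 232805.
Step 3: Verify x_5² - 120·y_5² = 6503780163001 - 6503780163000 = 1 (should be 1). ✓

(x_1, y_1) = (11, 1); (x_5, y_5) = (2550251, 232805).


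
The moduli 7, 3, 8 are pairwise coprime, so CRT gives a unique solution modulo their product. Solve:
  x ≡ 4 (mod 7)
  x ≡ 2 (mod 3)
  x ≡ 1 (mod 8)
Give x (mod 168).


Moduli 7, 3, 8 are pairwise coprime; by CRT there is a unique solution modulo M = 7 · 3 · 8 = 168.
Solve pairwise, accumulating the modulus:
  Start with x ≡ 4 (mod 7).
  Combine with x ≡ 2 (mod 3): since gcd(7, 3) = 1, we get a unique residue mod 21.
    Write x = 4 + 7·t and substitute into x ≡ 2 (mod 3): 7·t ≡ 2 − 4 = -2 (mod 3).
    Reduce coefficients mod 3: 1·t ≡ 1 (mod 3).
    So t ≡ 1 (mod 3).
    Then x = 4 + 7·1 = 11, valid modulo lcm(7, 3) = 21: x ≡ 11 (mod 21).
  Combine with x ≡ 1 (mod 8): since gcd(21, 8) = 1, we get a unique residue mod 168.
    Write x = 11 + 21·t and substitute into x ≡ 1 (mod 8): 21·t ≡ 1 − 11 = -10 (mod 8).
    Reduce coefficients mod 8: 5·t ≡ 6 (mod 8).
    The inverse of 5 mod 8 is 5 (since 5·5 = 25 = 3·8 + 1), so t ≡ 5·6 = 30 ≡ 6 (mod 8).
    Then x = 11 + 21·6 = 137, valid modulo lcm(21, 8) = 168: x ≡ 137 (mod 168).
Verify: 137 mod 7 = 4 ✓, 137 mod 3 = 2 ✓, 137 mod 8 = 1 ✓.

x ≡ 137 (mod 168).


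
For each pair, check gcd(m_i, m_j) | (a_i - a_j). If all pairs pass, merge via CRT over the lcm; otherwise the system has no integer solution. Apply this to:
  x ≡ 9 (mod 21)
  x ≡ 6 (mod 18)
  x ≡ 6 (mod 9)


Moduli 21, 18, 9 are not pairwise coprime, so CRT works modulo lcm(m_i) when all pairwise compatibility conditions hold.
Pairwise compatibility: gcd(m_i, m_j) must divide a_i - a_j for every pair.
Merge one congruence at a time:
  Start: x ≡ 9 (mod 21).
  Combine with x ≡ 6 (mod 18): gcd(21, 18) = 3; 6 - 9 = -3, which IS divisible by 3, so compatible.
    Write x = 9 + 21·t and substitute into x ≡ 6 (mod 18): 21·t ≡ 6 − 9 = -3 (mod 18).
    Divide the congruence (and modulus) by g = 3: 7·t ≡ -1 (mod 6).
    Reduce coefficients mod 6: 1·t ≡ 5 (mod 6).
    So t ≡ 5 (mod 6).
    Then x = 9 + 21·5 = 114, valid modulo lcm(21, 18) = 126: x ≡ 114 (mod 126).
  Combine with x ≡ 6 (mod 9): gcd(126, 9) = 9; 6 - 114 = -108, which IS divisible by 9, so compatible.
    Write x = 114 + 126·t and substitute into x ≡ 6 (mod 9): 126·t ≡ 6 − 114 = -108 (mod 9).
    Divide the congruence (and modulus) by g = 9: 14·t ≡ -12 (mod 1).
    Modulo 1 every t works; take t = 0.
    Then x = 114 + 126·0 = 114, valid modulo lcm(126, 9) = 126: x ≡ 114 (mod 126).
Verify: 114 mod 21 = 9, 114 mod 18 = 6, 114 mod 9 = 6.

x ≡ 114 (mod 126).


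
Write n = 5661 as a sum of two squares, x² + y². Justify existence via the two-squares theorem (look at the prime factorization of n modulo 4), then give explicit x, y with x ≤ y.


Step 1: Factor n = 5661 = 3^2 · 17 · 37.
Step 2: Check the mod-4 condition on each prime factor: 3 ≡ 3 (mod 4), exponent 2 (must be even); 17 ≡ 1 (mod 4), exponent 1; 37 ≡ 1 (mod 4), exponent 1.
All primes ≡ 3 (mod 4) appear to even exponent (or don't appear), so by the two-squares theorem n IS expressible as a sum of two squares.
Step 3: Build a representation. Group n = k² · m with k = 3 and m = 17 · 37 = 629 (a product of primes ≡ 1 (mod 4)); a representation of m scales to one of n via (k·x)² + (k·y)² = k²(x² + y²). Each prime p ≡ 1 (mod 4) is itself a sum of two squares; find a² by testing p − a² for a perfect square:
  17: 17 − 1² = 16 = 4² ⇒ 17 = 1² + 4².
  37: 37 − 1² = 36 = 6² ⇒ 37 = 1² + 6².
  Combine using the Brahmagupta–Fibonacci identity (a² + b²)(c² + d²) = (ac − bd)² + (ad + bc)² = (ac + bd)² + (ad − bc)²:
  17 · 37 = 629: from (1² + 4²)(1² + 6²), take (1·1 − 4·6, 1·6 + 4·1) = (1 − 24, 6 + 4) = (-23, 10); dropping signs (only squares matter) gives (23, 10); check 23² + 10² = 529 + 100 = 629 ✓.
  Scale by k = 3: (3·23, 3·10) = (69, 30).
Step 4: Order so x ≤ y and verify: 30² + 69² = 900 + 4761 = 5661 = n. ✓

n = 5661 = 30² + 69² (one valid representation with x ≤ y).


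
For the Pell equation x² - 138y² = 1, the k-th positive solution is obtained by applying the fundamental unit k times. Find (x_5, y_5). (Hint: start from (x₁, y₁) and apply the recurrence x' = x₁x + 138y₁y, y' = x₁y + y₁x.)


Step 1: Find the fundamental solution (x₁, y₁) of x² - 138y² = 1.
  Expand √138 as a continued fraction. a₀ = ⌊√138⌋ = 11; iterate m_{k+1} = d_k·a_k − m_k, d_{k+1} = (138 − m_{k+1}²)/d_k, a_{k+1} = ⌊(a₀ + m_{k+1})/d_{k+1}⌋ (starting m₀ = 0, d₀ = 1), with convergents p_k = a_k·p_{k-1} + p_{k-2}, q_k = a_k·q_{k-1} + q_{k-2} (p₋₁ = 1, q₋₁ = 0):
  k = 0: a₀ = 11; p₀/q₀ = 11/1; p₀² − 138·q₀² = 121 − 138 = -17.
  k = 1: m = 11, d = 17, a = ⌊(11 + 11)/17⌋ = 1; p/q = (1·11 + 1)/(1·1 + 0) = 12/1; p² − 138·q² = 144 − 138 = 6.
  k = 2: m = 6, d = 6, a = ⌊(11 + 6)/6⌋ = 2; p/q = (2·12 + 11)/(2·1 + 1) = 35/3; p² − 138·q² = 1225 − 1242 = -17.
  k = 3: m = 6, d = 17, a = ⌊(11 + 6)/17⌋ = 1; p/q = (1·35 + 12)/(1·3 + 1) = 47/4; p² − 138·q² = 2209 − 2208 = 1.
  The first convergent with p² − 138·q² = 1 gives the fundamental solution (x₁, y₁) = (47, 4).
Step 2: Apply the recurrence (x_{n+1}, y_{n+1}) = (x₁x_n + 138y₁y_n, x₁y_n + y₁x_n) repeatedly.
  From (x_1, y_1) = (47, 4): x_2 = 47·47 + 138·4·4 = 4417; y_2 = 47·4 + 4·47 = 376.
  From (x_2, y_2) = (4417, 376): x_3 = 47·4417 + 138·4·376 = 415151; y_3 = 47·376 + 4·4417 = 35340.
  From (x_3, y_3) = (415151, 35340): x_4 = 47·415151 + 138·4·35340 = 39019777; y_4 = 47·35340 + 4·415151 = 3321584.
  From (x_4, y_4) = (39019777, 3321584): x_5 = 47·39019777 + 138·4·3321584 = 3667443887; y_5 = 47·3321584 + 4·39019777 = 312193556.
Step 3: Verify x_5² - 138·y_5² = 13450144664293668769 - 13450144664293668768 = 1 (should be 1). ✓

(x_1, y_1) = (47, 4); (x_5, y_5) = (3667443887, 312193556).


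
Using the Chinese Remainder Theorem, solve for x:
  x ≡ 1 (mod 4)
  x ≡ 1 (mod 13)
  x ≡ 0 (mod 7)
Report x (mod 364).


Moduli 4, 13, 7 are pairwise coprime; by CRT there is a unique solution modulo M = 4 · 13 · 7 = 364.
Solve pairwise, accumulating the modulus:
  Start with x ≡ 1 (mod 4).
  Combine with x ≡ 1 (mod 13): since gcd(4, 13) = 1, we get a unique residue mod 52.
    Write x = 1 + 4·t and substitute into x ≡ 1 (mod 13): 4·t ≡ 1 − 1 = 0 (mod 13).
    The inverse of 4 mod 13 is 10 (since 4·10 = 40 = 3·13 + 1), so t ≡ 10·0 = 0 ≡ 0 (mod 13).
    Then x = 1 + 4·0 = 1, valid modulo lcm(4, 13) = 52: x ≡ 1 (mod 52).
  Combine with x ≡ 0 (mod 7): since gcd(52, 7) = 1, we get a unique residue mod 364.
    Write x = 1 + 52·t and substitute into x ≡ 0 (mod 7): 52·t ≡ 0 − 1 = -1 (mod 7).
    Reduce coefficients mod 7: 3·t ≡ 6 (mod 7).
    The inverse of 3 mod 7 is 5 (since 3·5 = 15 = 2·7 + 1), so t ≡ 5·6 = 30 ≡ 2 (mod 7).
    Then x = 1 + 52·2 = 105, valid modulo lcm(52, 7) = 364: x ≡ 105 (mod 364).
Verify: 105 mod 4 = 1 ✓, 105 mod 13 = 1 ✓, 105 mod 7 = 0 ✓.

x ≡ 105 (mod 364).


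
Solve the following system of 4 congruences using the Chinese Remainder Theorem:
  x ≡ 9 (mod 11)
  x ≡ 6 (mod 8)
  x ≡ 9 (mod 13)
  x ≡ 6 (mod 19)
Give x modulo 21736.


Product of moduli M = 11 · 8 · 13 · 19 = 21736.
Merge one congruence at a time:
  Start: x ≡ 9 (mod 11).
  Combine with x ≡ 6 (mod 8); new modulus lcm = 88.
    Write x = 9 + 11·t and substitute into x ≡ 6 (mod 8): 11·t ≡ 6 − 9 = -3 (mod 8).
    Reduce coefficients mod 8: 3·t ≡ 5 (mod 8).
    The inverse of 3 mod 8 is 3 (since 3·3 = 9 = 1·8 + 1), so t ≡ 3·5 = 15 ≡ 7 (mod 8).
    Then x = 9 + 11·7 = 86, valid modulo lcm(11, 8) = 88: x ≡ 86 (mod 88).
  Combine with x ≡ 9 (mod 13); new modulus lcm = 1144.
    Write x = 86 + 88·t and substitute into x ≡ 9 (mod 13): 88·t ≡ 9 − 86 = -77 (mod 13).
    Reduce coefficients mod 13: 10·t ≡ 1 (mod 13).
    The inverse of 10 mod 13 is 4 (since 10·4 = 40 = 3·13 + 1), so t ≡ 4·1 = 4 ≡ 4 (mod 13).
    Then x = 86 + 88·4 = 438, valid modulo lcm(88, 13) = 1144: x ≡ 438 (mod 1144).
  Combine with x ≡ 6 (mod 19); new modulus lcm = 21736.
    Write x = 438 + 1144·t and substitute into x ≡ 6 (mod 19): 1144·t ≡ 6 − 438 = -432 (mod 19).
    Reduce coefficients mod 19: 4·t ≡ 5 (mod 19).
    The inverse of 4 mod 19 is 5 (since 4·5 = 20 = 1·19 + 1), so t ≡ 5·5 = 25 ≡ 6 (mod 19).
    Then x = 438 + 1144·6 = 7302, valid modulo lcm(1144, 19) = 21736: x ≡ 7302 (mod 21736).
Verify against each original: 7302 mod 11 = 9, 7302 mod 8 = 6, 7302 mod 13 = 9, 7302 mod 19 = 6.

x ≡ 7302 (mod 21736).
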